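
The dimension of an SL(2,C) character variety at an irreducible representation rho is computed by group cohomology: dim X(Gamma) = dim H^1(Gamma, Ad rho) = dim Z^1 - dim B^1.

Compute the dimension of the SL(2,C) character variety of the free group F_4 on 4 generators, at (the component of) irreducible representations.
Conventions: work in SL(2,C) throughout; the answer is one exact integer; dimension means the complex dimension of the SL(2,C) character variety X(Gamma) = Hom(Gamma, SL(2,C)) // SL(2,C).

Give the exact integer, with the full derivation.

The free group F_4: 4 generators, no relators.
Z^1(Gamma, Ad rho) = (sl_2)^4: a cocycle is a free choice of one sl_2 vector per generator, so dim Z^1 = 3*4 = 12.
Irreducibility makes the coboundary map sl_2 -> Z^1 injective (trivial centralizer), so dim B^1 = 3.
Therefore dim X = 12 - 3 = 9.

9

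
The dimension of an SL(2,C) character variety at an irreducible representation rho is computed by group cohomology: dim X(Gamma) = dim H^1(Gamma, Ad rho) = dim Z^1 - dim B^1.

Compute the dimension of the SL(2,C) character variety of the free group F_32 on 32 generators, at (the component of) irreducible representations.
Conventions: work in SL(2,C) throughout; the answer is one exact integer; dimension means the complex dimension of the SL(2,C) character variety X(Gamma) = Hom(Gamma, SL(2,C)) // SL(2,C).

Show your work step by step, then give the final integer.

93

Gamma = F_32 has 32 generators and no relators.
So Z^1 = (sl_2)^32 in full: dim Z^1 = 96.
dim B^1 = 3: the coboundary map is injective because an irreducible image has centralizer 0 in sl_2.
dim H^1 = 96 - 3 = 93, which is dim X.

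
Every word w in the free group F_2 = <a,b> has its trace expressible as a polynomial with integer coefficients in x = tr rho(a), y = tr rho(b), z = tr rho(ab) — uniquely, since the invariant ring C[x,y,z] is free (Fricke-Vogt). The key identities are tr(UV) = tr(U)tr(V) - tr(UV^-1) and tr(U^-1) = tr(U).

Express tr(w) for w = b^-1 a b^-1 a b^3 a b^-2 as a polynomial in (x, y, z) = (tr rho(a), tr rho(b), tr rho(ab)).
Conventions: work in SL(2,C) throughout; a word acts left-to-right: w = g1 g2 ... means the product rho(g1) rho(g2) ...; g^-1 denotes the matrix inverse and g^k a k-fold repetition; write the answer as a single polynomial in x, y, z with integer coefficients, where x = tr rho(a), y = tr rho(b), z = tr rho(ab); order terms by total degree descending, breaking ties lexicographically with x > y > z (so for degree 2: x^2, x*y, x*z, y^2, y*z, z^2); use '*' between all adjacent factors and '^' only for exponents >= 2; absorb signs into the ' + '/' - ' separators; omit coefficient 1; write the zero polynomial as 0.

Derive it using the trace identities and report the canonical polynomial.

tr(b^2 a) = tr(b) * tr(a b) - tr(a) = y*z - x
tr(b^2) = tr(b) * tr(b) - tr(1) = y^2 - 2
tr(b a^2 b) = tr(a) * tr(b^2 a) - tr(b^2) = x*y*z - x^2 - y^2 + 2
reduce: tr(b a^2) = tr(a) * tr(b a) - tr(b) = x*z - y
tr(b^3 a^2) = tr(b) * tr(b a^2 b) - tr(b a^2) = x*y^2*z - x^2*y - y^3 - x*z + 3*y
tr(b^3 a) = tr(b) * tr(a b^2) - tr(a b) = y^2*z - x*y - z
so tr(a^2 b^3 a) = tr(a) * tr(b^3 a^2) - tr(b^3 a) = x^2*y^2*z - x^3*y - x*y^3 - x^2*z - y^2*z + 4*x*y + z
tr(a b a b) = tr(a b) * tr(a b) - tr(1) = z^2 - 2
so tr(b a b a b) = tr(b) * tr(a b a b) - tr(a b a) = y*z^2 - x*z - y
so tr(b^3 a b a) = tr(b) * tr(b a b a b) - tr(b a b a) = y^2*z^2 - x*y*z - y^2 - z^2 + 2
reduce: tr(b^3 a b) = tr(b) * tr(a b^3) - tr(a b^2) = y^3*z - x*y^2 - 2*y*z + x
so tr(a^2 b^3 a b) = tr(a) * tr(b^3 a b a) - tr(b^3 a b) = x*y^2*z^2 - x^2*y*z - y^3*z - x*z^2 + 2*y*z + x
reduce: tr(b^-1 a^2 b^3 a) = tr(a^2 b^3 a) * tr(b) - tr(a^2 b^3 a b) = x^2*y^3*z - x^3*y^2 - x*y^4 - x*y^2*z^2 + 4*x*y^2 + x*z^2 - y*z - x
tr(b^-2 a^2 b^3 a) = tr(b^-1 a^2 b^3 a) * tr(b) - tr(b^-1 a^2 b^3 a b) = x^2*y^4*z - x^3*y^3 - x*y^5 - x*y^3*z^2 - x^2*y^2*z + x^3*y + 5*x*y^3 + x*y*z^2 + x^2*z - 5*x*y - z
so tr(a b^3 a b^-3 a) = tr(b^-2 a^2 b^3 a) * tr(b) - tr(b^-2 a^2 b^3 a b) = x^2*y^5*z - x^3*y^4 - x*y^6 - x*y^4*z^2 - 2*x^2*y^3*z + 2*x^3*y^2 + 6*x*y^4 + 2*x*y^2*z^2 + x^2*y*z - 9*x*y^2 - x*z^2 + x
tr(a b a b^3 a) = tr(a) * tr(b a b^3 a) - tr(b a b^3) = x*y^2*z^2 - x^2*y*z - y^3*z - x*z^2 + 2*y*z + x
tr(a b a b a b) = tr(a b) * tr(a b a b) - tr(a^-1 b^-1) = z^3 - 3*z
so tr(a b a b a) = tr(a) * tr(b a b a) - tr(b a b) = x*z^2 - y*z - x
tr(a b a b a b^2) = tr(b) * tr(a b a b a b) - tr(a b a b a) = y*z^3 - x*z^2 - 2*y*z + x
tr(a b a b^3 a b) = tr(b) * tr(a b a b a b^2) - tr(a b a b a b) = y^2*z^3 - x*y*z^2 - 2*y^2*z - z^3 + x*y + 3*z
tr(a b a b^3 a b^-1) = tr(a b a b^3 a) * tr(b) - tr(a b a b^3 a b) = x*y^3*z^2 - x^2*y^2*z - y^4*z - y^2*z^3 + 4*y^2*z + z^3 - 3*z
tr(a b a b^3 a b^-2) = tr(a b a b^3 a b^-1) * tr(b) - tr(a b a b^3 a) = x*y^4*z^2 - x^2*y^3*z - y^5*z - y^3*z^3 - x*y^2*z^2 + x^2*y*z + 5*y^3*z + y*z^3 + x*z^2 - 5*y*z - x
reduce: tr(a b^3 a b^-3 a b) = tr(a b a b^3 a b^-2) * tr(b) - tr(a b a b^3 a b^-1) = x*y^5*z^2 - x^2*y^4*z - y^6*z - y^4*z^3 - 2*x*y^3*z^2 + 2*x^2*y^2*z + 6*y^4*z + 2*y^2*z^3 + x*y*z^2 - 9*y^2*z - z^3 - x*y + 3*z
so tr(b^-1 a b^-1 a b^3 a b^-2) = tr(a b^3 a b^-3 a) * tr(b) - tr(a b^3 a b^-3 a b) = x^2*y^6*z - x^3*y^5 - x*y^7 - 2*x*y^5*z^2 - x^2*y^4*z + y^6*z + y^4*z^3 + 2*x^3*y^3 + 6*x*y^5 + 4*x*y^3*z^2 - x^2*y^2*z - 6*y^4*z - 2*y^2*z^3 - 9*x*y^3 - 2*x*y*z^2 + 9*y^2*z + z^3 + 2*x*y - 3*z

x^2*y^6*z - x^3*y^5 - x*y^7 - 2*x*y^5*z^2 - x^2*y^4*z + y^6*z + y^4*z^3 + 2*x^3*y^3 + 6*x*y^5 + 4*x*y^3*z^2 - x^2*y^2*z - 6*y^4*z - 2*y^2*z^3 - 9*x*y^3 - 2*x*y*z^2 + 9*y^2*z + z^3 + 2*x*y - 3*z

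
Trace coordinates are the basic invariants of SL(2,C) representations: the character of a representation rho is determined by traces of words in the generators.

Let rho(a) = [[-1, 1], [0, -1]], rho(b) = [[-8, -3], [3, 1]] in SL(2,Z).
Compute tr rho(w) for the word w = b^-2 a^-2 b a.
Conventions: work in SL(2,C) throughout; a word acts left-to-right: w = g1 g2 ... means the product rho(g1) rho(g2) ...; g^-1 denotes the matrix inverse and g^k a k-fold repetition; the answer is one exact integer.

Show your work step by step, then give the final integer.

rho(b^-1) = [[1, 3], [-3, -8]]
... * rho(b^-1) = [[1, 3], [-3, -8]]  ->  [[-8, -21], [21, 55]]
... * rho(a^-1) = [[-1, -1], [0, -1]]  ->  [[8, 29], [-21, -76]]
... * rho(a^-1) = [[-1, -1], [0, -1]]  ->  [[-8, -37], [21, 97]]
... * rho(b) = [[-8, -3], [3, 1]]  ->  [[-47, -13], [123, 34]]
... * rho(a) = [[-1, 1], [0, -1]]  ->  [[47, -34], [-123, 89]]
tr = 47 + 89 = 136

136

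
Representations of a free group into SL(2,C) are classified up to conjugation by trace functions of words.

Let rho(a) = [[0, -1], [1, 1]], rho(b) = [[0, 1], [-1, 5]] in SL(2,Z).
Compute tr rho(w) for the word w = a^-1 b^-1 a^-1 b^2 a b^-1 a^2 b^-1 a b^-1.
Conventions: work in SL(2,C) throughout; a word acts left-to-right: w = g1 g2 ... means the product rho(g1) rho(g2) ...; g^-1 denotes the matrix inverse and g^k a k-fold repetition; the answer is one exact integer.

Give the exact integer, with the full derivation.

rho(a^-1) = [[1, 1], [-1, 0]]
... * rho(b^-1) = [[5, -1], [1, 0]]  ->  [[6, -1], [-5, 1]]
... * rho(a^-1) = [[1, 1], [-1, 0]]  ->  [[7, 6], [-6, -5]]
... * rho(b) = [[0, 1], [-1, 5]]  ->  [[-6, 37], [5, -31]]
... * rho(b) = [[0, 1], [-1, 5]]  ->  [[-37, 179], [31, -150]]
... * rho(a) = [[0, -1], [1, 1]]  ->  [[179, 216], [-150, -181]]
... * rho(b^-1) = [[5, -1], [1, 0]]  ->  [[1111, -179], [-931, 150]]
... * rho(a) = [[0, -1], [1, 1]]  ->  [[-179, -1290], [150, 1081]]
... * rho(a) = [[0, -1], [1, 1]]  ->  [[-1290, -1111], [1081, 931]]
... * rho(b^-1) = [[5, -1], [1, 0]]  ->  [[-7561, 1290], [6336, -1081]]
... * rho(a) = [[0, -1], [1, 1]]  ->  [[1290, 8851], [-1081, -7417]]
... * rho(b^-1) = [[5, -1], [1, 0]]  ->  [[15301, -1290], [-12822, 1081]]
tr = 15301 + 1081 = 16382

16382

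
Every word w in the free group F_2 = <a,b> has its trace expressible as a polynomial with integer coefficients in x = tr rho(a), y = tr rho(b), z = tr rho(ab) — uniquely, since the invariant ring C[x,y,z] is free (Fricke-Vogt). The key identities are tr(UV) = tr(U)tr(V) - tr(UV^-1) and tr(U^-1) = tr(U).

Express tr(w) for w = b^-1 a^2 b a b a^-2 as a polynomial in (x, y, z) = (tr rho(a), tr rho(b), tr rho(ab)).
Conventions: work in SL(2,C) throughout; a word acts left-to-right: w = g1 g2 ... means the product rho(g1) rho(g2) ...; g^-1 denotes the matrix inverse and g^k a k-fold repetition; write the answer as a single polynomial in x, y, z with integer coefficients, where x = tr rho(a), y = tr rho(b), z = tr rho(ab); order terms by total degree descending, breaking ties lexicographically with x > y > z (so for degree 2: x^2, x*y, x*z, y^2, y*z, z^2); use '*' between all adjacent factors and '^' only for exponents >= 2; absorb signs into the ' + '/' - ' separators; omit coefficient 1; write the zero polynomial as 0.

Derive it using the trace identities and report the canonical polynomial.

-x^3*y*z^2 + x^4*z + x^2*y^2*z + x^2*z^3 - 4*x^2*z + z

trace(b a b) = trace(b) * trace(a b) - trace(a) = y*z - x
and trace(a b a b) = trace(a b) * trace(a b) - trace(1) = z^2 - 2
and trace(a b a) = trace(a) * trace(b a) - trace(b) = x*z - y
and trace(b a b^2 a) = trace(b) * trace(a b a b) - trace(a b a) = y*z^2 - x*z - y
trace(b a b^2) = trace(b) * trace(a b^2) - trace(a b) = y^2*z - x*y - z
trace(b a^2 b a b) = trace(a) * trace(b a b^2 a) - trace(b a b^2) = x*y*z^2 - x^2*z - y^2*z + z
trace(b a b a b a) = trace(b a b a) * trace(b a) - trace(a b) = z^3 - 3*z
and trace(b a^2 b a b a) = trace(a) * trace(b a b a b a) - trace(b a b a b) = x*z^3 - y*z^2 - 2*x*z + y
trace(a^-1 b a^2 b a b) = trace(b a^2 b a b) * trace(a) - trace(b a^2 b a b a) = x^2*y*z^2 - x^3*z - x*y^2*z - x*z^3 + y*z^2 + 3*x*z - y
trace(a^2 b a b a^-2 b) = trace(a^-1 b a^2 b a b) * trace(a) - trace(a^-1 b a^2 b a b a) = x^3*y*z^2 - x^4*z - x^2*y^2*z - x^2*z^3 + 4*x^2*z + y^2*z - x*y - z
trace(b^-1 a^2 b a b a^-2) = trace(a^2 b a b a^-2) * trace(b) - trace(a^2 b a b a^-2 b) = -x^3*y*z^2 + x^4*z + x^2*y^2*z + x^2*z^3 - 4*x^2*z + z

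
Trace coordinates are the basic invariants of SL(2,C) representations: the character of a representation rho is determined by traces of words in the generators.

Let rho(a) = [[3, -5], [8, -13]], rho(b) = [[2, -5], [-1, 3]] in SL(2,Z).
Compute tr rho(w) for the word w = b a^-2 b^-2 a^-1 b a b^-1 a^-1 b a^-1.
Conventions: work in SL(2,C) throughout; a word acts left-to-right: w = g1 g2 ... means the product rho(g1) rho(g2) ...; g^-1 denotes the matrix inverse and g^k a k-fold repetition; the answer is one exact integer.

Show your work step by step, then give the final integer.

1464242507

rho(b) = [[2, -5], [-1, 3]]
... * rho(a^-1) = [[-13, 5], [-8, 3]]  ->  [[14, -5], [-11, 4]]
... * rho(a^-1) = [[-13, 5], [-8, 3]]  ->  [[-142, 55], [111, -43]]
... * rho(b^-1) = [[3, 5], [1, 2]]  ->  [[-371, -600], [290, 469]]
... * rho(b^-1) = [[3, 5], [1, 2]]  ->  [[-1713, -3055], [1339, 2388]]
... * rho(a^-1) = [[-13, 5], [-8, 3]]  ->  [[46709, -17730], [-36511, 13859]]
... * rho(b) = [[2, -5], [-1, 3]]  ->  [[111148, -286735], [-86881, 224132]]
... * rho(a) = [[3, -5], [8, -13]]  ->  [[-1960436, 3171815], [1532413, -2479311]]
... * rho(b^-1) = [[3, 5], [1, 2]]  ->  [[-2709493, -3458550], [2117928, 2703443]]
... * rho(a^-1) = [[-13, 5], [-8, 3]]  ->  [[62891809, -23923115], [-49160608, 18699969]]
... * rho(b) = [[2, -5], [-1, 3]]  ->  [[149706733, -386228390], [-117021185, 301902947]]
... * rho(a^-1) = [[-13, 5], [-8, 3]]  ->  [[1143639591, -410151505], [-893948171, 320602916]]
tr = 1143639591 + 320602916 = 1464242507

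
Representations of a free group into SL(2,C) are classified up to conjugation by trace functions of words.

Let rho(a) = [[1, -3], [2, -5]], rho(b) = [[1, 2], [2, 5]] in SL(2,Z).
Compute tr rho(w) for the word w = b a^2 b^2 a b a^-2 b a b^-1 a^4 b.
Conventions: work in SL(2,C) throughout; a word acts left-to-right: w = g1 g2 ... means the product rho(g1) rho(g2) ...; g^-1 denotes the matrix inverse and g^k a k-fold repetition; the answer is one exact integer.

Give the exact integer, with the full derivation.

rho(b) = [[1, 2], [2, 5]]
... * rho(a) = [[1, -3], [2, -5]]  ->  [[5, -13], [12, -31]]
... * rho(a) = [[1, -3], [2, -5]]  ->  [[-21, 50], [-50, 119]]
... * rho(b) = [[1, 2], [2, 5]]  ->  [[79, 208], [188, 495]]
... * rho(b) = [[1, 2], [2, 5]]  ->  [[495, 1198], [1178, 2851]]
... * rho(a) = [[1, -3], [2, -5]]  ->  [[2891, -7475], [6880, -17789]]
... * rho(b) = [[1, 2], [2, 5]]  ->  [[-12059, -31593], [-28698, -75185]]
... * rho(a^-1) = [[-5, 3], [-2, 1]]  ->  [[123481, -67770], [293860, -161279]]
... * rho(a^-1) = [[-5, 3], [-2, 1]]  ->  [[-481865, 302673], [-1146742, 720301]]
... * rho(b) = [[1, 2], [2, 5]]  ->  [[123481, 549635], [293860, 1308021]]
... * rho(a) = [[1, -3], [2, -5]]  ->  [[1222751, -3118618], [2909902, -7421685]]
... * rho(b^-1) = [[5, -2], [-2, 1]]  ->  [[12350991, -5564120], [29392880, -13241489]]
... * rho(a) = [[1, -3], [2, -5]]  ->  [[1222751, -9232373], [2909902, -21971195]]
... * rho(a) = [[1, -3], [2, -5]]  ->  [[-17241995, 42493612], [-41032488, 101126269]]
... * rho(a) = [[1, -3], [2, -5]]  ->  [[67745229, -160742075], [161220050, -382533881]]
... * rho(a) = [[1, -3], [2, -5]]  ->  [[-253738921, 600474688], [-603847712, 1429009255]]
... * rho(b) = [[1, 2], [2, 5]]  ->  [[947210455, 2494895598], [2254170798, 5937350851]]
tr = 947210455 + 5937350851 = 6884561306

6884561306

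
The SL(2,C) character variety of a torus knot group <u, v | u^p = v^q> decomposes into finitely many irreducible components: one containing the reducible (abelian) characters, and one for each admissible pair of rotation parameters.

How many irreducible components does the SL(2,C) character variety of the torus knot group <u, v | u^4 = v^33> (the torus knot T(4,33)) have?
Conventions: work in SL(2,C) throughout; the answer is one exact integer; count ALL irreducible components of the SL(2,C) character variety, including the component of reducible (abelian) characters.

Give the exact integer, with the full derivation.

In the torus knot group T(4,33), u^4 = v^33 is central, so an irreducible representation sends it to +I or -I (Schur).
This locks tr(u) to 2*cos(pi*alpha/4), alpha in 1..3, and tr(v) to 2*cos(pi*beta/33), beta in 1..32, on each component of irreducible characters.
u^4 = (-1)^alpha I and v^33 = (-1)^beta I must agree, so alpha and beta have equal parity.
Counting: 2 odd alphas x 16 odd betas + 1 even alphas x 16 even betas = 32 + 16 = 48.
components with irreducible characters: 48; plus the single component of reducible (abelian) characters: total 49.

49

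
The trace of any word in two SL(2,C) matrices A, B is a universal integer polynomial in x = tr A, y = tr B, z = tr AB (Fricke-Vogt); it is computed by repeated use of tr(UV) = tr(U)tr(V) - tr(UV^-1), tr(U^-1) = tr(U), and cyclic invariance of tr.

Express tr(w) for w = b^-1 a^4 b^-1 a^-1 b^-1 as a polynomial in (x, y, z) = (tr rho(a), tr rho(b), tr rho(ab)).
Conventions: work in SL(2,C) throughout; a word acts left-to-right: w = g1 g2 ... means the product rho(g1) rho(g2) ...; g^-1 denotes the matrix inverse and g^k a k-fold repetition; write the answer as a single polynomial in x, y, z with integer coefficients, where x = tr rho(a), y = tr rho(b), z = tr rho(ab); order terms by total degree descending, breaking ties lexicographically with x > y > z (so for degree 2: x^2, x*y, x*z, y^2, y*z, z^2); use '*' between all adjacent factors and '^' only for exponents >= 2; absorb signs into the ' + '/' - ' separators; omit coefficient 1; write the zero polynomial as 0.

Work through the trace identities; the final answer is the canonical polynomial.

tr(a^2) = tr(a) * tr(a) - tr(1)   [square of a] = x^2 - 2
tr(a^3) = tr(a) * tr(a^2) - tr(a)   [square of a] = x^3 - 3*x
tr(b a^2) = tr(a) * tr(b a) - tr(b)   [square of a] = x*z - y
tr(a^3 b) = tr(a) * tr(b a^2) - tr(b a)   [square of a] = x^2*z - x*y - z
tr(a^3 b^-1) = tr(a^3) * tr(b) - tr(a^3 b)   [inverse elimination on b] = x^3*y - x^2*z - 2*x*y + z
tr(b^-2 a^3) = tr(a^3 b^-1) * tr(b) - tr(a^3)   [inverse elimination on b] = x^3*y^2 - x^2*y*z - x^3 - 2*x*y^2 + y*z + 3*x
tr(a^4) = tr(a) * tr(a^3) - tr(a^2)   [square of a] = x^4 - 4*x^2 + 2
tr(b a^4) = tr(a) * tr(b a^3) - tr(b a^2)   [square of a] = x^3*z - x^2*y - 2*x*z + y
tr(a^4 b a) = tr(a) * tr(b a^4) - tr(b a^3)   [square of a] = x^4*z - x^3*y - 3*x^2*z + 2*x*y + z
tr(b a b a) = tr(b a) * tr(b a) - tr(1)   [split at a repeated b] = z^2 - 2
tr(b a b) = tr(b) * tr(a b) - tr(a)   [square of b] = y*z - x
tr(a b a b a) = tr(a) * tr(b a b a) - tr(b a b)   [square of a] = x*z^2 - y*z - x
tr(a^2 b a b a) = tr(a) * tr(a b a b a) - tr(a b a b)   [square of a] = x^2*z^2 - x*y*z - x^2 - z^2 + 2
tr(a^4 b a b) = tr(a) * tr(a^2 b a b a) - tr(a^2 b a b)   [square of a] = x^3*z^2 - x^2*y*z - x^3 - 2*x*z^2 + y*z + 3*x
tr(b^-1 a^4 b a) = tr(a^4 b a) * tr(b) - tr(a^4 b a b)   [inverse elimination on b] = x^4*y*z - x^3*y^2 - x^3*z^2 - 2*x^2*y*z + x^3 + 2*x*y^2 + 2*x*z^2 - 3*x
tr(a^4 b a^-1 b^-1) = tr(b^-1 a^4 b) * tr(a) - tr(b^-1 a^4 b a)   [inverse elimination on a] = -x^4*y*z + x^5 + x^3*y^2 + x^3*z^2 + 2*x^2*y*z - 5*x^3 - 2*x*y^2 - 2*x*z^2 + 5*x
tr(a^-1 b^-2 a^4 b) = tr(a^4 b a^-1 b^-1) * tr(b) - tr(a^4 b a^-1)   [inverse elimination on b] = -x^4*y^2*z + x^5*y + x^3*y^3 + x^3*y*z^2 + 2*x^2*y^2*z - 5*x^3*y - 2*x*y^3 - 2*x*y*z^2 - x^2*z + 6*x*y + z
tr(b^-1 a^4 b^-1 a^-1 b^-1) = tr(a^-1 b^-2 a^4) * tr(b) - tr(a^-1 b^-2 a^4 b)   [inverse elimination on b] = x^4*y^2*z - x^5*y - x^3*y*z^2 - 3*x^2*y^2*z + 4*x^3*y + 2*x*y*z^2 + x^2*z + y^2*z - 3*x*y - z

x^4*y^2*z - x^5*y - x^3*y*z^2 - 3*x^2*y^2*z + 4*x^3*y + 2*x*y*z^2 + x^2*z + y^2*z - 3*x*y - z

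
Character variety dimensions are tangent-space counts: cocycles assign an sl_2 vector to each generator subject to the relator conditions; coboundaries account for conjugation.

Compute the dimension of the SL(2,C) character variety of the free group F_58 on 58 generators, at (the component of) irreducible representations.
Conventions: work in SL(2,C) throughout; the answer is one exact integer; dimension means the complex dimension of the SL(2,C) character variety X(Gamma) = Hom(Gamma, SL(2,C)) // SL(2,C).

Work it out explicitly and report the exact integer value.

Here Gamma is free of rank 58 — no relator constrains a cocycle.
So Z^1 = (sl_2)^58 in full: dim Z^1 = 174.
dim B^1 = 3: the coboundary map is injective because an irreducible image has centralizer 0 in sl_2.
dim X = dim H^1 = dim Z^1 - dim B^1 = 174 - 3 = 171.

171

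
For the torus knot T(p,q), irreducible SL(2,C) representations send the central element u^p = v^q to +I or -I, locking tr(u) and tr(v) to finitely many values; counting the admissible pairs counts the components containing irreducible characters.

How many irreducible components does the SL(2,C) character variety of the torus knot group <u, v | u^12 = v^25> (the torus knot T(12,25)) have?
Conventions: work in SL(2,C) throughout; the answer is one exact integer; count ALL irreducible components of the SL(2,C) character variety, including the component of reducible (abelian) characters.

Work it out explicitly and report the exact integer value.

Gamma = < u, v | u^12 = v^25 > (torus knot T(12,25)); the central element u^12 = v^25 acts as +I or -I in any irreducible SL(2,C) representation.
So on each irreducible component the traces are pinned: tr(u) = 2*cos(pi*alpha/12) with 1 <= alpha <= 11, tr(v) = 2*cos(pi*beta/25) with 1 <= beta <= 24.
Consistency of u^12 = (-1)^alpha I with v^25 = (-1)^beta I forces alpha = beta (mod 2).
count pairs: odd alpha (6 choices) x odd beta (12), plus even alpha (5) x even beta (12): 6*12 + 5*12 = 132.
Total: 132 irreducible-character components + 1 reducible (abelian) component = 133.

133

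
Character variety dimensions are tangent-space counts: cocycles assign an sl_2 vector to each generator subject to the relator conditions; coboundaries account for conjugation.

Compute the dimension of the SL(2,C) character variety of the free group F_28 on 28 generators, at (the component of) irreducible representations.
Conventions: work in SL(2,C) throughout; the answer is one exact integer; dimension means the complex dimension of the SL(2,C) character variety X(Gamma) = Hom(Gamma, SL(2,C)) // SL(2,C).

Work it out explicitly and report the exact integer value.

The free group F_28: 28 generators, no relators.
A cocycle picks one sl_2 vector per generator freely, giving dim Z^1 = 3*28 = 84.
At an irreducible rho the centralizer of the image in sl_2 is 0, so the coboundary map sl_2 -> Z^1 is injective: dim B^1 = 3.
dim X = dim H^1 = dim Z^1 - dim B^1 = 84 - 3 = 81.

81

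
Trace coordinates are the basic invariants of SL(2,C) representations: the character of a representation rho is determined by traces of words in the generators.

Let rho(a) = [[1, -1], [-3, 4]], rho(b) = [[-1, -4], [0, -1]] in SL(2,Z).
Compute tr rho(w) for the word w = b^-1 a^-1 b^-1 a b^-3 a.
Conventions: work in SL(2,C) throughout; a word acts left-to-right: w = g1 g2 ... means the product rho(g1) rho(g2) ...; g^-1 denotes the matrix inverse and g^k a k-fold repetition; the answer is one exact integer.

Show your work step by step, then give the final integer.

rho(b^-1) = [[-1, 4], [0, -1]]
... * rho(a^-1) = [[4, 1], [3, 1]]  ->  [[8, 3], [-3, -1]]
... * rho(b^-1) = [[-1, 4], [0, -1]]  ->  [[-8, 29], [3, -11]]
... * rho(a) = [[1, -1], [-3, 4]]  ->  [[-95, 124], [36, -47]]
... * rho(b^-1) = [[-1, 4], [0, -1]]  ->  [[95, -504], [-36, 191]]
... * rho(b^-1) = [[-1, 4], [0, -1]]  ->  [[-95, 884], [36, -335]]
... * rho(b^-1) = [[-1, 4], [0, -1]]  ->  [[95, -1264], [-36, 479]]
... * rho(a) = [[1, -1], [-3, 4]]  ->  [[3887, -5151], [-1473, 1952]]
tr = 3887 + 1952 = 5839

5839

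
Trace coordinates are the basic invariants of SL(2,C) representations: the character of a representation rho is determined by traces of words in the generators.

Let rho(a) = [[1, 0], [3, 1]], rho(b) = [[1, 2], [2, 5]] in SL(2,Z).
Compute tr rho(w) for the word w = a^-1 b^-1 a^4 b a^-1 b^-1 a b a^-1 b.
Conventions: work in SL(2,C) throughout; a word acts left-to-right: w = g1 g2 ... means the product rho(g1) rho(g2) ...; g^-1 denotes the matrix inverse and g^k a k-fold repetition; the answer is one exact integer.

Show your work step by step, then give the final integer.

rho(a^-1) = [[1, 0], [-3, 1]]
... * rho(b^-1) = [[5, -2], [-2, 1]]  ->  [[5, -2], [-17, 7]]
... * rho(a) = [[1, 0], [3, 1]]  ->  [[-1, -2], [4, 7]]
... * rho(a) = [[1, 0], [3, 1]]  ->  [[-7, -2], [25, 7]]
... * rho(a) = [[1, 0], [3, 1]]  ->  [[-13, -2], [46, 7]]
... * rho(a) = [[1, 0], [3, 1]]  ->  [[-19, -2], [67, 7]]
... * rho(b) = [[1, 2], [2, 5]]  ->  [[-23, -48], [81, 169]]
... * rho(a^-1) = [[1, 0], [-3, 1]]  ->  [[121, -48], [-426, 169]]
... * rho(b^-1) = [[5, -2], [-2, 1]]  ->  [[701, -290], [-2468, 1021]]
... * rho(a) = [[1, 0], [3, 1]]  ->  [[-169, -290], [595, 1021]]
... * rho(b) = [[1, 2], [2, 5]]  ->  [[-749, -1788], [2637, 6295]]
... * rho(a^-1) = [[1, 0], [-3, 1]]  ->  [[4615, -1788], [-16248, 6295]]
... * rho(b) = [[1, 2], [2, 5]]  ->  [[1039, 290], [-3658, -1021]]
tr = 1039 + -1021 = 18

18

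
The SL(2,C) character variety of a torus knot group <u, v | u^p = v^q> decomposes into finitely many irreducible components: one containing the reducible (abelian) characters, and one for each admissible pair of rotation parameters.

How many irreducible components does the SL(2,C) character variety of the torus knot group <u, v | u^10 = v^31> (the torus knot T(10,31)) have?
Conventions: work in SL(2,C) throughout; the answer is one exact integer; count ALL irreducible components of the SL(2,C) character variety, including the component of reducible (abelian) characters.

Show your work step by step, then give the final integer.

136

In the torus knot group T(10,31), u^10 = v^31 is central, so an irreducible representation sends it to +I or -I (Schur).
So on each irreducible component the traces are pinned: tr(u) = 2*cos(pi*alpha/10) with 1 <= alpha <= 9, tr(v) = 2*cos(pi*beta/31) with 1 <= beta <= 30.
u^10 = (-1)^alpha I and v^31 = (-1)^beta I must agree, so alpha and beta have equal parity.
Enumerate parity-matched pairs: 5*15 odd-odd plus 4*15 even-even gives 135.
components with irreducible characters: 135; plus the single component of reducible (abelian) characters: total 136.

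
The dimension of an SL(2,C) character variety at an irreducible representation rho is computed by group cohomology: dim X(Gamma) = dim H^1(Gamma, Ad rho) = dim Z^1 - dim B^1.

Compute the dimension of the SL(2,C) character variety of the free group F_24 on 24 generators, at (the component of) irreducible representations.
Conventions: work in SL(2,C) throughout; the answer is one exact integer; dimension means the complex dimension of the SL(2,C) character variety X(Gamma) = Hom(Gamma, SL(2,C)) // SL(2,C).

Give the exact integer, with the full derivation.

69

The free group F_24: 24 generators, no relators.
So Z^1 = (sl_2)^24 in full: dim Z^1 = 72.
At an irreducible rho the centralizer of the image in sl_2 is 0, so the coboundary map sl_2 -> Z^1 is injective: dim B^1 = 3.
dim X = dim H^1 = dim Z^1 - dim B^1 = 72 - 3 = 69.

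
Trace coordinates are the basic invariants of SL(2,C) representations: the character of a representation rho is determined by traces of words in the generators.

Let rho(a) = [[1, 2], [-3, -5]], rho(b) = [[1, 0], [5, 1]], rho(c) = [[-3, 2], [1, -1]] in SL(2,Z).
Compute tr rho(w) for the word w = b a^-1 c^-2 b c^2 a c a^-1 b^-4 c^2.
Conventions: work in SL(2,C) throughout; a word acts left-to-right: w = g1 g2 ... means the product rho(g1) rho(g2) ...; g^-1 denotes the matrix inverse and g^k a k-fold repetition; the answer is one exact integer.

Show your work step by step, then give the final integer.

rho(b) = [[1, 0], [5, 1]]
... * rho(a^-1) = [[-5, -2], [3, 1]]  ->  [[-5, -2], [-22, -9]]
... * rho(c^-1) = [[-1, -2], [-1, -3]]  ->  [[7, 16], [31, 71]]
... * rho(c^-1) = [[-1, -2], [-1, -3]]  ->  [[-23, -62], [-102, -275]]
... * rho(b) = [[1, 0], [5, 1]]  ->  [[-333, -62], [-1477, -275]]
... * rho(c) = [[-3, 2], [1, -1]]  ->  [[937, -604], [4156, -2679]]
... * rho(c) = [[-3, 2], [1, -1]]  ->  [[-3415, 2478], [-15147, 10991]]
... * rho(a) = [[1, 2], [-3, -5]]  ->  [[-10849, -19220], [-48120, -85249]]
... * rho(c) = [[-3, 2], [1, -1]]  ->  [[13327, -2478], [59111, -10991]]
... * rho(a^-1) = [[-5, -2], [3, 1]]  ->  [[-74069, -29132], [-328528, -129213]]
... * rho(b^-1) = [[1, 0], [-5, 1]]  ->  [[71591, -29132], [317537, -129213]]
... * rho(b^-1) = [[1, 0], [-5, 1]]  ->  [[217251, -29132], [963602, -129213]]
... * rho(b^-1) = [[1, 0], [-5, 1]]  ->  [[362911, -29132], [1609667, -129213]]
... * rho(b^-1) = [[1, 0], [-5, 1]]  ->  [[508571, -29132], [2255732, -129213]]
... * rho(c) = [[-3, 2], [1, -1]]  ->  [[-1554845, 1046274], [-6896409, 4640677]]
... * rho(c) = [[-3, 2], [1, -1]]  ->  [[5710809, -4155964], [25329904, -18433495]]
tr = 5710809 + -18433495 = -12722686

-12722686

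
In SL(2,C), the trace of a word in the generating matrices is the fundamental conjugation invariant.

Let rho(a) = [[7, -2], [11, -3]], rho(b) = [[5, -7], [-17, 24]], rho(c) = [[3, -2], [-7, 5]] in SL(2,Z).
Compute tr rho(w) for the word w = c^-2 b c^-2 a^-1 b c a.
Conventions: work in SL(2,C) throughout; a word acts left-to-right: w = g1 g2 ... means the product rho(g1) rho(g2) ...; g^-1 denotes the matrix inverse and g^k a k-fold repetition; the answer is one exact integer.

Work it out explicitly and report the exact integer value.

rho(c^-1) = [[5, 2], [7, 3]]
... * rho(c^-1) = [[5, 2], [7, 3]]  ->  [[39, 16], [56, 23]]
... * rho(b) = [[5, -7], [-17, 24]]  ->  [[-77, 111], [-111, 160]]
... * rho(c^-1) = [[5, 2], [7, 3]]  ->  [[392, 179], [565, 258]]
... * rho(c^-1) = [[5, 2], [7, 3]]  ->  [[3213, 1321], [4631, 1904]]
... * rho(a^-1) = [[-3, 2], [-11, 7]]  ->  [[-24170, 15673], [-34837, 22590]]
... * rho(b) = [[5, -7], [-17, 24]]  ->  [[-387291, 545342], [-558215, 786019]]
... * rho(c) = [[3, -2], [-7, 5]]  ->  [[-4979267, 3501292], [-7176778, 5046525]]
... * rho(a) = [[7, -2], [11, -3]]  ->  [[3659343, -545342], [5274329, -786019]]
tr = 3659343 + -786019 = 2873324

2873324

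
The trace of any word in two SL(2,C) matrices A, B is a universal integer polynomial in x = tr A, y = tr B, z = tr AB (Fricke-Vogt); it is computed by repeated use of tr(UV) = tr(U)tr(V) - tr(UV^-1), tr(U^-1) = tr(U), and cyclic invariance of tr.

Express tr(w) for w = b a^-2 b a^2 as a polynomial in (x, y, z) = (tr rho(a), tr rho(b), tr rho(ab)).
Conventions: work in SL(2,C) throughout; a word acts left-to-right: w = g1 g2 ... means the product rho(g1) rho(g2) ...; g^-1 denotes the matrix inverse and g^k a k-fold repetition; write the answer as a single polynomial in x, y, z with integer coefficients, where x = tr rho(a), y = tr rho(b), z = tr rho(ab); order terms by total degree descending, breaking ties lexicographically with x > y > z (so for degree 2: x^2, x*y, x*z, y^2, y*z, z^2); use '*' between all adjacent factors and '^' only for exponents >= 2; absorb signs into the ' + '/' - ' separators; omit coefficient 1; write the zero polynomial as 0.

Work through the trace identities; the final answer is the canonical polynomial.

use: trace(b^2 a) = trace(b) * trace(a b) - trace(a) = y*z - x
trace(b^2) = trace(b) * trace(b) - trace(1) = y^2 - 2
trace(b a^2 b) = trace(a) * trace(b^2 a) - trace(b^2) = x*y*z - x^2 - y^2 + 2
trace(b a b a) = trace(b a) * trace(b a) - trace(1) = z^2 - 2
use: trace(b a^2 b a) = trace(a) * trace(b a b a) - trace(b a b) = x*z^2 - y*z - x
apply: trace(a^-1 b a^2 b) = trace(b a^2 b) * trace(a) - trace(b a^2 b a) = x^2*y*z - x^3 - x*y^2 - x*z^2 + y*z + 3*x
trace(b a^-2 b a^2) = trace(a^-1 b a^2 b) * trace(a) - trace(a^-1 b a^2 b a) = x^3*y*z - x^4 - x^2*y^2 - x^2*z^2 + 4*x^2 + y^2 - 2

x^3*y*z - x^4 - x^2*y^2 - x^2*z^2 + 4*x^2 + y^2 - 2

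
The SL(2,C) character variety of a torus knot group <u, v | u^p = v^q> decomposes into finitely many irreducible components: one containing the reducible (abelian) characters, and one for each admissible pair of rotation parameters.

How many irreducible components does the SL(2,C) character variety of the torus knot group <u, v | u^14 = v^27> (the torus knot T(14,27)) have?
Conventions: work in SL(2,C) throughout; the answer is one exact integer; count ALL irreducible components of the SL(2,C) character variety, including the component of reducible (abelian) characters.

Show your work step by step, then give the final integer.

170

For T(14,27): irreducibility forces the central element u^14 = v^27 to one of +I, -I.
On an irreducible component, tr(u) is locked at 2*cos(pi*alpha/14) for some alpha in 1..13, and tr(v) at 2*cos(pi*beta/27) for some beta in 1..26.
The two central values (-1)^alpha I and (-1)^beta I must be the same matrix, so alpha and beta share a parity.
Counting: 7 odd alphas x 13 odd betas + 6 even alphas x 13 even betas = 91 + 78 = 169.
Total: 169 irreducible-character components + 1 reducible (abelian) component = 170.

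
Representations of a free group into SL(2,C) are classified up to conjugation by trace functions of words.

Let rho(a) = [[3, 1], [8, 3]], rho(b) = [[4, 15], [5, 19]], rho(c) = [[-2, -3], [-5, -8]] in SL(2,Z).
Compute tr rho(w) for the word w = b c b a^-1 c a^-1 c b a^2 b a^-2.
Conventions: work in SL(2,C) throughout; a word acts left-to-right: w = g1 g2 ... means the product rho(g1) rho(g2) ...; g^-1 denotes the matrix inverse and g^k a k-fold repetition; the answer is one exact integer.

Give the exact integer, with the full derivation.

-2976791704

rho(b) = [[4, 15], [5, 19]]
... * rho(c) = [[-2, -3], [-5, -8]]  ->  [[-83, -132], [-105, -167]]
... * rho(b) = [[4, 15], [5, 19]]  ->  [[-992, -3753], [-1255, -4748]]
... * rho(a^-1) = [[3, -1], [-8, 3]]  ->  [[27048, -10267], [34219, -12989]]
... * rho(c) = [[-2, -3], [-5, -8]]  ->  [[-2761, 992], [-3493, 1255]]
... * rho(a^-1) = [[3, -1], [-8, 3]]  ->  [[-16219, 5737], [-20519, 7258]]
... * rho(c) = [[-2, -3], [-5, -8]]  ->  [[3753, 2761], [4748, 3493]]
... * rho(b) = [[4, 15], [5, 19]]  ->  [[28817, 108754], [36457, 137587]]
... * rho(a) = [[3, 1], [8, 3]]  ->  [[956483, 355079], [1210067, 449218]]
... * rho(a) = [[3, 1], [8, 3]]  ->  [[5710081, 2021720], [7223945, 2557721]]
... * rho(b) = [[4, 15], [5, 19]]  ->  [[32948924, 124063895], [41684385, 156955874]]
... * rho(a^-1) = [[3, -1], [-8, 3]]  ->  [[-893664388, 339242761], [-1130593837, 429183237]]
... * rho(a^-1) = [[3, -1], [-8, 3]]  ->  [[-5394935252, 1911392671], [-6825247407, 2418143548]]
tr = -5394935252 + 2418143548 = -2976791704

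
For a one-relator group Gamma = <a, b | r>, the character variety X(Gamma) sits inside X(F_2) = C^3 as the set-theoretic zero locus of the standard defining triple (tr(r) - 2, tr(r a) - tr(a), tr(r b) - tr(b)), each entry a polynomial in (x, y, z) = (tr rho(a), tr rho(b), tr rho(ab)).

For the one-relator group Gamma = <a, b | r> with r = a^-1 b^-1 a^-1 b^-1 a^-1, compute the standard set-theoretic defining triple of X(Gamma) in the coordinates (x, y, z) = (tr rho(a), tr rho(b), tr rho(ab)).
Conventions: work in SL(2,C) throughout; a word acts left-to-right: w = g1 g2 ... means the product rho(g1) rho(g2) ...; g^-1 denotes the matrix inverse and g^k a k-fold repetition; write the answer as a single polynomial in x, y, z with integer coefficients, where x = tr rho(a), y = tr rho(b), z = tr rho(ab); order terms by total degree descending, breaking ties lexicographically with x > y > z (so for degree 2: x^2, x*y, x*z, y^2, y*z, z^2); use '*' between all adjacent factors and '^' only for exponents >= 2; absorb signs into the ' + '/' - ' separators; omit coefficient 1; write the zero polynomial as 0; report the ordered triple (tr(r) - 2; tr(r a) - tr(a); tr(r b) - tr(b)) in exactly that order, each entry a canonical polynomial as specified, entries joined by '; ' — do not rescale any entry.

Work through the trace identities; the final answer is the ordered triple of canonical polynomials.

tr(b^-1) = tr(b) = y
tr(b^-1 a) = tr(a) * tr(b) - tr(a b) = x*y - z
use: tr(a^-1 b^-1) = tr(b^-1) * tr(a) - tr(b^-1 a) = z
use: tr(a^-2 b^-1) = tr(a^-1 b^-1) * tr(a) - tr(a^-1 b^-1 a) = x*z - y
apply: tr(a^-1 b^-1 a^-2) = tr(a^-2 b^-1) * tr(a) - tr(a^-2 b^-1 a) = x^2*z - x*y - z
use: tr(a^-2) = tr(a^-1) * tr(a) - tr(1) = x^2 - 2
tr(b a b) = tr(b) * tr(a b) - tr(a) = y*z - x
tr(b a b a) = tr(a b) * tr(a b) - tr(1) = z^2 - 2
apply: tr(a^-1 b a b) = tr(b a b) * tr(a) - tr(b a b a) = x*y*z - x^2 - z^2 + 2
tr(a^-2 b a b) = tr(a^-1 b a b) * tr(a) - tr(a^-1 b a b a) = x^2*y*z - x^3 - x*z^2 - y*z + 3*x
tr(b^-1 a^-2 b a) = tr(a^-2 b a) * tr(b) - tr(a^-2 b a b) = -x^2*y*z + x^3 + x*y^2 + x*z^2 - 3*x
tr(a^-1 b^-1 a^-2 b) = tr(b^-1 a^-2 b) * tr(a) - tr(b^-1 a^-2 b a) = x^2*y*z - x*y^2 - x*z^2 + x
use: tr(a^-1 b^-1 a^-1 b^-1 a^-1) = tr(a^-1 b^-1 a^-2) * tr(b) - tr(a^-1 b^-1 a^-2 b) = x*z^2 - y*z - x
tr(a^-1 b a b^-1) = tr(a^-1 b a) * tr(b) - tr(a^-1 b a b)  (eliminate b^-1) = -x*y*z + x^2 + y^2 + z^2 - 2
use: tr(b^-1 a^-1 b a b^-1) = tr(a^-1 b a b^-1) * tr(b) - tr(a^-1 b a)  (eliminate b^-1) = -x*y^2*z + x^2*y + y^3 + y*z^2 - 3*y
apply: tr(b a^2 b^-1 a) = tr(a b a^2) * tr(b) - tr(a b a^2 b)  (eliminate b^-1) = x^2*y*z - x*y^2 - x*z^2 + x
tr(a b^-1 a^-1 b a) = tr(b a^2 b^-1) * tr(a) - tr(b a^2 b^-1 a)  (eliminate a^-1) = -x^2*y*z + x^3 + x*y^2 + x*z^2 - 3*x
tr(b a b a b) = tr(b) * tr(a b a b) - tr(a b a)  (reduce the b square) = y*z^2 - x*z - y
apply: tr(b a b a b a) = tr(a b) * tr(a b a b) - tr(a^-1 b^-1)  (split on a) = z^3 - 3*z
apply: tr(a^-1 b a b a b) = tr(b a b a b) * tr(a) - tr(b a b a b a)  (eliminate a^-1) = x*y*z^2 - x^2*z - z^3 - x*y + 3*z
tr(a b^-1 a^-1 b a b) = tr(a^-1 b a b a) * tr(b) - tr(a^-1 b a b a b)  (eliminate b^-1) = -x*y*z^2 + x^2*z + y^2*z + z^3 - 3*z
use: tr(b^-1 a^-1 b a b^-1 a) = tr(a b^-1 a^-1 b a) * tr(b) - tr(a b^-1 a^-1 b a b)  (eliminate b^-1) = -x^2*y^2*z + x^3*y + x*y^3 + 2*x*y*z^2 - x^2*z - y^2*z - z^3 - 3*x*y + 3*z
use: tr(b^-1 a^-1 b^-1 a^-1 b a) = tr(b^-1 a^-1 b a b^-1) * tr(a) - tr(b^-1 a^-1 b a b^-1 a)  (eliminate a^-1) = -x*y*z^2 + x^2*z + y^2*z + z^3 - 3*z
tr(a^-1 b^-1 a^-1 b^-1 a^-1 b) = tr(b^-1 a^-1 b^-1 a^-1 b) * tr(a) - tr(b^-1 a^-1 b^-1 a^-1 b a)  (eliminate a^-1) = x*y*z^2 - y^2*z - z^3 - x*y + 3*z
assemble the triple (tr(r) - 2; tr(r a) - x; tr(r b) - y)

x*z^2 - y*z - x - 2; z^2 - x - 2; x*y*z^2 - y^2*z - z^3 - x*y - y + 3*z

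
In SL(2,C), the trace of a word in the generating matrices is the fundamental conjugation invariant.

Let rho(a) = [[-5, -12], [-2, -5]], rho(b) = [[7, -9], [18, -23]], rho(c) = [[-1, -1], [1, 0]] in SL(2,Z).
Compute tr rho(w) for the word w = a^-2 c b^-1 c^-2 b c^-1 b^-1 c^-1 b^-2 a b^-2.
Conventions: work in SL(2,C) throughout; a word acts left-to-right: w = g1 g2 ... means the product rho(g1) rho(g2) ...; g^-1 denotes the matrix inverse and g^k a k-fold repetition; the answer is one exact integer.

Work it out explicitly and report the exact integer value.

rho(a^-1) = [[-5, 12], [2, -5]]
... * rho(a^-1) = [[-5, 12], [2, -5]]  ->  [[49, -120], [-20, 49]]
... * rho(c) = [[-1, -1], [1, 0]]  ->  [[-169, -49], [69, 20]]
... * rho(b^-1) = [[-23, 9], [-18, 7]]  ->  [[4769, -1864], [-1947, 761]]
... * rho(c^-1) = [[0, 1], [-1, -1]]  ->  [[1864, 6633], [-761, -2708]]
... * rho(c^-1) = [[0, 1], [-1, -1]]  ->  [[-6633, -4769], [2708, 1947]]
... * rho(b) = [[7, -9], [18, -23]]  ->  [[-132273, 169384], [54002, -69153]]
... * rho(c^-1) = [[0, 1], [-1, -1]]  ->  [[-169384, -301657], [69153, 123155]]
... * rho(b^-1) = [[-23, 9], [-18, 7]]  ->  [[9325658, -3636055], [-3807309, 1484462]]
... * rho(c^-1) = [[0, 1], [-1, -1]]  ->  [[3636055, 12961713], [-1484462, -5291771]]
... * rho(b^-1) = [[-23, 9], [-18, 7]]  ->  [[-316940099, 123456486], [129394504, -50402555]]
... * rho(b^-1) = [[-23, 9], [-18, 7]]  ->  [[5067405529, -1988265489], [-2068827602, 811732651]]
... * rho(a) = [[-5, -12], [-2, -5]]  ->  [[-21360496667, -50867538903], [8720672708, 20767267969]]
... * rho(b^-1) = [[-23, 9], [-18, 7]]  ->  [[1406907123595, -548317242324], [-574386295726, 223856930155]]
... * rho(b^-1) = [[-23, 9], [-18, 7]]  ->  [[-22489153480853, 8823943416087], [9181460058908, -3602478150449]]
tr = -22489153480853 + -3602478150449 = -26091631631302

-26091631631302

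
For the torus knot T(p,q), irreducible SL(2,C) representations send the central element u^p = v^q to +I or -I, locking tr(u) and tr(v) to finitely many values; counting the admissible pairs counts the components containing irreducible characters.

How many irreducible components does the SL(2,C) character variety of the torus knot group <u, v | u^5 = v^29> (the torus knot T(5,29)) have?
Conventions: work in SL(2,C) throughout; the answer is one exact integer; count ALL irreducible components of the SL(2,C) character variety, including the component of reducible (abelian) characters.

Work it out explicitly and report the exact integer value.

In the torus knot group T(5,29), u^5 = v^29 is central, so an irreducible representation sends it to +I or -I (Schur).
So on each irreducible component the traces are pinned: tr(u) = 2*cos(pi*alpha/5) with 1 <= alpha <= 4, tr(v) = 2*cos(pi*beta/29) with 1 <= beta <= 28.
The two central values (-1)^alpha I and (-1)^beta I must be the same matrix, so alpha and beta share a parity.
Enumerate parity-matched pairs: 2*14 odd-odd plus 2*14 even-even gives 56.
That is 56 components of irreducible characters, and with the reducible (abelian) component the total is 57.

57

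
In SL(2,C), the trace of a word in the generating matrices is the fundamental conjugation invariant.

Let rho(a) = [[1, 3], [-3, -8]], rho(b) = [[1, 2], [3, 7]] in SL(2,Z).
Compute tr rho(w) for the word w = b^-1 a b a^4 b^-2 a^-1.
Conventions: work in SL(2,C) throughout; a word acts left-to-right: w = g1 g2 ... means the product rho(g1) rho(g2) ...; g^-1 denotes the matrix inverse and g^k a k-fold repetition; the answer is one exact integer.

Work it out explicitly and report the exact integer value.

13550033

rho(b^-1) = [[7, -2], [-3, 1]]
... * rho(a) = [[1, 3], [-3, -8]]  ->  [[13, 37], [-6, -17]]
... * rho(b) = [[1, 2], [3, 7]]  ->  [[124, 285], [-57, -131]]
... * rho(a) = [[1, 3], [-3, -8]]  ->  [[-731, -1908], [336, 877]]
... * rho(a) = [[1, 3], [-3, -8]]  ->  [[4993, 13071], [-2295, -6008]]
... * rho(a) = [[1, 3], [-3, -8]]  ->  [[-34220, -89589], [15729, 41179]]
... * rho(a) = [[1, 3], [-3, -8]]  ->  [[234547, 614052], [-107808, -282245]]
... * rho(b^-1) = [[7, -2], [-3, 1]]  ->  [[-200327, 144958], [92079, -66629]]
... * rho(b^-1) = [[7, -2], [-3, 1]]  ->  [[-1837163, 545612], [844440, -250787]]
... * rho(a^-1) = [[-8, -3], [3, 1]]  ->  [[16334140, 6057101], [-7507881, -2784107]]
tr = 16334140 + -2784107 = 13550033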